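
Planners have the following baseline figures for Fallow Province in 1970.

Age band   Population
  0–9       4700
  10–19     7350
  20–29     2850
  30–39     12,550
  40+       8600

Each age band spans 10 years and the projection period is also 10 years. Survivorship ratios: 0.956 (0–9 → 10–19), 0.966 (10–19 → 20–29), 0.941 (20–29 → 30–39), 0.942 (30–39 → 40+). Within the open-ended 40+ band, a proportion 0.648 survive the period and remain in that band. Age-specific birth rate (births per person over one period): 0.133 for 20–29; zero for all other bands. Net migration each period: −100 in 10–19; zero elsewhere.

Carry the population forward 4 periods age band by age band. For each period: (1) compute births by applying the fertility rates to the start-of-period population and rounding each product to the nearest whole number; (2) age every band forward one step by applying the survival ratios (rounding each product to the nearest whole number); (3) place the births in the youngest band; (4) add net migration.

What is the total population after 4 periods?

15120

[period 1]
Births: 2850 * 0.133 = 379
10–19: 4700 * 0.956 = 4493
20–29: 7350 * 0.966 = 7100
30–39: 2850 * 0.941 = 2682
40+: 12550 * 0.942 + 8600 * 0.648 = 11822 + 5573 = 17395
Net migration: 10–19 − 100 → 4393
Giving 379 / 4393 / 7100 / 2682 / 17395.
[period 2]
Births: 7100 * 0.133 = 944
10–19: 379 * 0.956 = 362
20–29: 4393 * 0.966 = 4244
30–39: 7100 * 0.941 = 6681
40+: 2682 * 0.942 + 17395 * 0.648 = 2526 + 11272 = 13798
Net migration: 10–19 − 100 → 262
Giving 944 / 262 / 4244 / 6681 / 13798.
[period 3]
Births: 4244 * 0.133 = 564
10–19: 944 * 0.956 = 902
20–29: 262 * 0.966 = 253
30–39: 4244 * 0.941 = 3994
40+: 6681 * 0.942 + 13798 * 0.648 = 6294 + 8941 = 15235
Net migration: 10–19 − 100 → 802
Giving 564 / 802 / 253 / 3994 / 15235.
[period 4]
Births: 253 * 0.133 = 34
10–19: 564 * 0.956 = 539
20–29: 802 * 0.966 = 775
30–39: 253 * 0.941 = 238
40+: 3994 * 0.942 + 15235 * 0.648 = 3762 + 9872 = 13634
Net migration: 10–19 − 100 → 439
Giving 34 / 439 / 775 / 238 / 13634.
Total after period 4: 34 + 439 + 775 + 238 + 13634 = 15120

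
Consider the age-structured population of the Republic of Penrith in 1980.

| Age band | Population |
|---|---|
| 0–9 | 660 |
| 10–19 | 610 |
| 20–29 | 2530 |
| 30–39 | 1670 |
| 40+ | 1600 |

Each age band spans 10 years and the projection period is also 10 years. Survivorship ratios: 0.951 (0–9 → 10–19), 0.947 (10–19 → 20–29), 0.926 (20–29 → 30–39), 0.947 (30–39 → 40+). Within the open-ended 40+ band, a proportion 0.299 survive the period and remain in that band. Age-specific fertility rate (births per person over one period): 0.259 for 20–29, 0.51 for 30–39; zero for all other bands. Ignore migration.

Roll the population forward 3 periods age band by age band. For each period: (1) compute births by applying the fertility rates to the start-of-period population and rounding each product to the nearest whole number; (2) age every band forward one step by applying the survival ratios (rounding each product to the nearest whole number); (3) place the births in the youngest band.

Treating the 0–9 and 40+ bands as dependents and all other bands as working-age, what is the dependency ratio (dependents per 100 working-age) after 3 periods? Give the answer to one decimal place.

Period 1.
Births: 2530 * 0.259 = 655, 1670 * 0.51 = 852 ⇒ total 1507
10–19: 660 * 0.951 = 628
20–29: 610 * 0.947 = 578
30–39: 2530 * 0.926 = 2343
40+: 1670 * 0.947 + 1600 * 0.299 = 1581 + 478 = 2059
Giving 1507 / 628 / 578 / 2343 / 2059.
Period 2.
Births: 578 * 0.259 = 150, 2343 * 0.51 = 1195 ⇒ total 1345
10–19: 1507 * 0.951 = 1433
20–29: 628 * 0.947 = 595
30–39: 578 * 0.926 = 535
40+: 2343 * 0.947 + 2059 * 0.299 = 2219 + 616 = 2835
Giving 1345 / 1433 / 595 / 535 / 2835.
Period 3.
Births: 595 * 0.259 = 154, 535 * 0.51 = 273 ⇒ total 427
10–19: 1345 * 0.951 = 1279
20–29: 1433 * 0.947 = 1357
30–39: 595 * 0.926 = 551
40+: 535 * 0.947 + 2835 * 0.299 = 507 + 848 = 1355
Giving 427 / 1279 / 1357 / 551 / 1355.
Dependents (band 0–9 + band 40+) = 427 + 1355 = 1782; working-age = 3187; ratio = 1782/3187 × 100 = 55.9

55.9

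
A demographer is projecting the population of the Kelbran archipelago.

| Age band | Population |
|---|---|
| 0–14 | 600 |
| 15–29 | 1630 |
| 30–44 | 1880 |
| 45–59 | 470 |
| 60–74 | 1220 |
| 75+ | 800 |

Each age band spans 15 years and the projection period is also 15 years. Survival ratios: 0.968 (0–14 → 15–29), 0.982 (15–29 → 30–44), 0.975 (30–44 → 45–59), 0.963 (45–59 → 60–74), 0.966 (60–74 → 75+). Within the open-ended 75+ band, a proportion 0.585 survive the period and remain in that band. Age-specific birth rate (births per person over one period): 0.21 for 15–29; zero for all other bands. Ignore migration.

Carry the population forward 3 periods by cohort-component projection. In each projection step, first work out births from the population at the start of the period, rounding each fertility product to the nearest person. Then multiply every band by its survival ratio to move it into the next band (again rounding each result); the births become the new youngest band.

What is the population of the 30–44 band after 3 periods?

Let band 1 be 0–14 through band 6 = 75+.
Period 1.
Births: 1630 × 0.21 = 342
Band 2: 600 × 0.968 = 581
Band 3: 1630 × 0.982 = 1601
Band 4: 1880 × 0.975 = 1833
Band 5: 470 × 0.963 = 453
Band 6: 1220 × 0.966 + 800 × 0.585 = 1179 + 468 = 1647
→ [342, 581, 1601, 1833, 453, 1647]
Period 2.
Births: 581 × 0.21 = 122
Band 2: 342 × 0.968 = 331
Band 3: 581 × 0.982 = 571
Band 4: 1601 × 0.975 = 1561
Band 5: 1833 × 0.963 = 1765
Band 6: 453 × 0.966 + 1647 × 0.585 = 438 + 963 = 1401
→ [122, 331, 571, 1561, 1765, 1401]
Period 3.
Births: 331 × 0.21 = 70
Band 2: 122 × 0.968 = 118
Band 3: 331 × 0.982 = 325
Band 4: 571 × 0.975 = 557
Band 5: 1561 × 0.963 = 1503
Band 6: 1765 × 0.966 + 1401 × 0.585 = 1705 + 820 = 2525
→ [70, 118, 325, 557, 1503, 2525]

325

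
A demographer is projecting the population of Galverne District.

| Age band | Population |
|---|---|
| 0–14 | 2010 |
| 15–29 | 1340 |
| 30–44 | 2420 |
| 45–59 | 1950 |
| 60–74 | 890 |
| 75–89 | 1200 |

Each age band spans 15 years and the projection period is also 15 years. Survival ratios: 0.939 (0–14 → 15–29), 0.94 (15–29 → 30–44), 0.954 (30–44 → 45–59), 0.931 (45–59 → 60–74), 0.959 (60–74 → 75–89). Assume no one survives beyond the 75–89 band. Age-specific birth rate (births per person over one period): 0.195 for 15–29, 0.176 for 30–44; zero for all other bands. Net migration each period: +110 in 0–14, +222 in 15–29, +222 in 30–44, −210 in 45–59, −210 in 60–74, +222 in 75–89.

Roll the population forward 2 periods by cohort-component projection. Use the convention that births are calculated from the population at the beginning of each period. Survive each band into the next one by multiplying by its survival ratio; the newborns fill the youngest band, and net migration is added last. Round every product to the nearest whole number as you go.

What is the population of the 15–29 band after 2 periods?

(Bands numbered youngest = 1 to oldest = 6.)
Period 1.
Births: 1340 × 0.195 = 261 ; 2420 × 0.176 = 426 → 687
Band 2: 2010 × 0.939 = 1887
Band 3: 1340 × 0.94 = 1260
Band 4: 2420 × 0.954 = 2309
Band 5: 1950 × 0.931 = 1815
Band 6: 890 × 0.959 = 854
Net migration: Band 1 + 110 → 797; Band 2 + 222 → 2109; Band 3 + 222 → 1482; Band 4 − 210 → 2099; Band 5 − 210 → 1605; Band 6 + 222 → 1076
Population now: 0–14=797, 15–29=2109, 30–44=1482, 45–59=2099, 60–74=1605, 75–89=1076
Period 2.
Births: 2109 × 0.195 = 411 ; 1482 × 0.176 = 261 → 672
Band 2: 797 × 0.939 = 748
Band 3: 2109 × 0.94 = 1982
Band 4: 1482 × 0.954 = 1414
Band 5: 2099 × 0.931 = 1954
Band 6: 1605 × 0.959 = 1539
Net migration: Band 1 + 110 → 782; Band 2 + 222 → 970; Band 3 + 222 → 2204; Band 4 − 210 → 1204; Band 5 − 210 → 1744; Band 6 + 222 → 1761
Population now: 0–14=782, 15–29=970, 30–44=2204, 45–59=1204, 60–74=1744, 75–89=1761

970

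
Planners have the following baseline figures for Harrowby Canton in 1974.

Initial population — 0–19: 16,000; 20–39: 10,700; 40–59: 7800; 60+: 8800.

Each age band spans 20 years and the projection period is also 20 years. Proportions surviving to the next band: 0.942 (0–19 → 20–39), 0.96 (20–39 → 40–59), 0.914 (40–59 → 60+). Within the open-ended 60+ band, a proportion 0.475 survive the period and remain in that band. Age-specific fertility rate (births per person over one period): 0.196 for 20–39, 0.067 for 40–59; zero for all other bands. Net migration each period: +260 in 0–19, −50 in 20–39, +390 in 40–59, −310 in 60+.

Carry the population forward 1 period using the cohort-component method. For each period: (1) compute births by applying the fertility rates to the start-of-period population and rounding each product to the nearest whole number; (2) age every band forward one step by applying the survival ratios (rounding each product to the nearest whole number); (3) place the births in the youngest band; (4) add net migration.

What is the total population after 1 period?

Period 1.
Births: 10700 × 0.196 = 2097, 7800 × 0.067 = 523 — total 2620
20–39: 16000 × 0.942 = 15072
40–59: 10700 × 0.96 = 10272
60+: 7800 × 0.914 + 8800 × 0.475 = 7129 + 4180 = 11309
Net migration: 0–19 + 260 → 2880; 20–39 − 50 → 15022; 40–59 + 390 → 10662; 60+ − 310 → 10999
Population now: 0–19=2880, 20–39=15022, 40–59=10662, 60+=10999
Total after period 1: 2880 + 15022 + 10662 + 10999 = 39563

39563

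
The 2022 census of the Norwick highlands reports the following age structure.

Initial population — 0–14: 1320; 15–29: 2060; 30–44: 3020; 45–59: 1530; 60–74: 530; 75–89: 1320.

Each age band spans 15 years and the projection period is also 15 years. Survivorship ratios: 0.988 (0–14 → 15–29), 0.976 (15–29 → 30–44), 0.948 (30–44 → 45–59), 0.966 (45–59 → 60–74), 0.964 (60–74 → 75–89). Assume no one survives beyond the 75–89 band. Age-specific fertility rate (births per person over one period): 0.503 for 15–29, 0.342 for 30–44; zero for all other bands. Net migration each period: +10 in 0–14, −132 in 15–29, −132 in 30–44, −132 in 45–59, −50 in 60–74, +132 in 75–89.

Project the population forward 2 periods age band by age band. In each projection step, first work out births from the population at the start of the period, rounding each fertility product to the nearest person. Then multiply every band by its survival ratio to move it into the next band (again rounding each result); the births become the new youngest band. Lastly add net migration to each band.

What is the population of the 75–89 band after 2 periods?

1509

After projecting period 1:
Births: 2060 × 0.503 = 1036, 3020 × 0.342 = 1033 ⇒ total 2069
15–29: 1320 × 0.988 = 1304
30–44: 2060 × 0.976 = 2011
45–59: 3020 × 0.948 = 2863
60–74: 1530 × 0.966 = 1478
75–89: 530 × 0.964 = 511
Net migration: 0–14 + 10 → 2079; 15–29 − 132 → 1172; 30–44 − 132 → 1879; 45–59 − 132 → 2731; 60–74 − 50 → 1428; 75–89 + 132 → 643
End of period: [2079, 1172, 1879, 2731, 1428, 643]
After projecting period 2:
Births: 1172 × 0.503 = 590, 1879 × 0.342 = 643 ⇒ total 1233
15–29: 2079 × 0.988 = 2054
30–44: 1172 × 0.976 = 1144
45–59: 1879 × 0.948 = 1781
60–74: 2731 × 0.966 = 2638
75–89: 1428 × 0.964 = 1377
Net migration: 0–14 + 10 → 1243; 15–29 − 132 → 1922; 30–44 − 132 → 1012; 45–59 − 132 → 1649; 60–74 − 50 → 2588; 75–89 + 132 → 1509
End of period: [1243, 1922, 1012, 1649, 2588, 1509]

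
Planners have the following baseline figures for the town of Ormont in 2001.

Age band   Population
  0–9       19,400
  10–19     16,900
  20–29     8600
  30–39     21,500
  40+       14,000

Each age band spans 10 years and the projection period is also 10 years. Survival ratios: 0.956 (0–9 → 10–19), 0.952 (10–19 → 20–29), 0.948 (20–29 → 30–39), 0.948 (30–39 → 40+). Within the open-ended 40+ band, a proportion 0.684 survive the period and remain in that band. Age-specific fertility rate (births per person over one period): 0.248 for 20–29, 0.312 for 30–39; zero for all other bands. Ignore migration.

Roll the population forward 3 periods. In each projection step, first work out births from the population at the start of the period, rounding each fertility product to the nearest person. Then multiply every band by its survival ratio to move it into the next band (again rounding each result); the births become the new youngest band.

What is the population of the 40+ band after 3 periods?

33761

Period 1.
Births: 8600 * 0.248 = 2133, 21500 * 0.312 = 6708 ⇒ total 8841
10–19: 19400 * 0.956 = 18546
20–29: 16900 * 0.952 = 16089
30–39: 8600 * 0.948 = 8153
40+: 21500 * 0.948 + 14000 * 0.684 = 20382 + 9576 = 29958
→ [8841, 18546, 16089, 8153, 29958]
Period 2.
Births: 16089 * 0.248 = 3990, 8153 * 0.312 = 2544 ⇒ total 6534
10–19: 8841 * 0.956 = 8452
20–29: 18546 * 0.952 = 17656
30–39: 16089 * 0.948 = 15252
40+: 8153 * 0.948 + 29958 * 0.684 = 7729 + 20491 = 28220
→ [6534, 8452, 17656, 15252, 28220]
Period 3.
Births: 17656 * 0.248 = 4379, 15252 * 0.312 = 4759 ⇒ total 9138
10–19: 6534 * 0.956 = 6247
20–29: 8452 * 0.952 = 8046
30–39: 17656 * 0.948 = 16738
40+: 15252 * 0.948 + 28220 * 0.684 = 14459 + 19302 = 33761
→ [9138, 6247, 8046, 16738, 33761]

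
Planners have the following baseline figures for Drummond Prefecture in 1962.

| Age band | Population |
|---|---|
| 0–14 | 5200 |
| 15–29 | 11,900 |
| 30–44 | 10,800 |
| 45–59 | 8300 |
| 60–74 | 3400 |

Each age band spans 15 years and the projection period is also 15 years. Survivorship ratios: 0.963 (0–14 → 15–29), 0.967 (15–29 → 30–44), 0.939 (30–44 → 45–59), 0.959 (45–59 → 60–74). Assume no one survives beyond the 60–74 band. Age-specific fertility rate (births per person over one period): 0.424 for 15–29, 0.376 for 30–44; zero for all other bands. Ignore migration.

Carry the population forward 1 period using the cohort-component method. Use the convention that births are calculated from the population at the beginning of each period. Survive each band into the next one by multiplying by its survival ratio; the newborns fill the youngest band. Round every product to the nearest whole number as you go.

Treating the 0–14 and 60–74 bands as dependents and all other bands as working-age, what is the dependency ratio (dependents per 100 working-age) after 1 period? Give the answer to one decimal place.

64.0

After projecting period 1:
Births: 11900 * 0.424 = 5046  |  10800 * 0.376 = 4061 — total 9107
15–29: 5200 * 0.963 = 5008
30–44: 11900 * 0.967 = 11507
45–59: 10800 * 0.939 = 10141
60–74: 8300 * 0.959 = 7960
Population now: 0–14=9107, 15–29=5008, 30–44=11507, 45–59=10141, 60–74=7960
Dependents (band 0–14 + band 60–74) = 9107 + 7960 = 17067; working-age = 26656; ratio = 17067/26656 × 100 = 64.0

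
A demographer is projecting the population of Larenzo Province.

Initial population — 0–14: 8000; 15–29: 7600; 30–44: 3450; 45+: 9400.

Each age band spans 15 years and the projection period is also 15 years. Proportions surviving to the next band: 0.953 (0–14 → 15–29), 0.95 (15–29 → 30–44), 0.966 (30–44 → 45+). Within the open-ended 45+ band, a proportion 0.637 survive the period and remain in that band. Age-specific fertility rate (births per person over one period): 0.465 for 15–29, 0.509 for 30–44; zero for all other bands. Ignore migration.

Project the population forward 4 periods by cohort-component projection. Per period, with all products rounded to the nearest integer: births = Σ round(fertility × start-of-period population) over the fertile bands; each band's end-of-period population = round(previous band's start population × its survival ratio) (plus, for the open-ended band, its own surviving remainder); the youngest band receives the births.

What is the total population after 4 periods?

Period 1.
Births: 7600 × 0.465 = 3534, 3450 × 0.509 = 1756 ⇒ total 5290
15–29: 8000 × 0.953 = 7624
30–44: 7600 × 0.95 = 7220
45+: 3450 × 0.966 + 9400 × 0.637 = 3333 + 5988 = 9321
End of period: [5290, 7624, 7220, 9321]
Period 2.
Births: 7624 × 0.465 = 3545, 7220 × 0.509 = 3675 ⇒ total 7220
15–29: 5290 × 0.953 = 5041
30–44: 7624 × 0.95 = 7243
45+: 7220 × 0.966 + 9321 × 0.637 = 6975 + 5937 = 12912
End of period: [7220, 5041, 7243, 12912]
Period 3.
Births: 5041 × 0.465 = 2344, 7243 × 0.509 = 3687 ⇒ total 6031
15–29: 7220 × 0.953 = 6881
30–44: 5041 × 0.95 = 4789
45+: 7243 × 0.966 + 12912 × 0.637 = 6997 + 8225 = 15222
End of period: [6031, 6881, 4789, 15222]
Period 4.
Births: 6881 × 0.465 = 3200, 4789 × 0.509 = 2438 ⇒ total 5638
15–29: 6031 × 0.953 = 5748
30–44: 6881 × 0.95 = 6537
45+: 4789 × 0.966 + 15222 × 0.637 = 4626 + 9696 = 14322
End of period: [5638, 5748, 6537, 14322]
Total after period 4: 5638 + 5748 + 6537 + 14322 = 32245

32245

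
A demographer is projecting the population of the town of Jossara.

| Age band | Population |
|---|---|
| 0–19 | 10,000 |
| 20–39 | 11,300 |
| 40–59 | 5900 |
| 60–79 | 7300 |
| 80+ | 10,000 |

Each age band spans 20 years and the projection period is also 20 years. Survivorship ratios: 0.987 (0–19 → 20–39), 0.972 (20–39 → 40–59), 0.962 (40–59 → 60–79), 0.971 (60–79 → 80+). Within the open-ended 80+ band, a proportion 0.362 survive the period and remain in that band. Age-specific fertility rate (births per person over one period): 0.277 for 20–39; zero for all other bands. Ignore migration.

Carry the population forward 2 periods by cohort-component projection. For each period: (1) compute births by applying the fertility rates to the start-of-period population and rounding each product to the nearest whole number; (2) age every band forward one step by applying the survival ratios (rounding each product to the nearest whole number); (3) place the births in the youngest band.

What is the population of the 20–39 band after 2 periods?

Numbering the bands 1..5 from youngest to oldest:
After projecting period 1:
Births: 11300 * 0.277 = 3130
Band 2: 10000 * 0.987 = 9870
Band 3: 11300 * 0.972 = 10984
Band 4: 5900 * 0.962 = 5676
Band 5: 7300 * 0.971 + 10000 * 0.362 = 7088 + 3620 = 10708
→ [3130, 9870, 10984, 5676, 10708]
After projecting period 2:
Births: 9870 * 0.277 = 2734
Band 2: 3130 * 0.987 = 3089
Band 3: 9870 * 0.972 = 9594
Band 4: 10984 * 0.962 = 10567
Band 5: 5676 * 0.971 + 10708 * 0.362 = 5511 + 3876 = 9387
→ [2734, 3089, 9594, 10567, 9387]

3089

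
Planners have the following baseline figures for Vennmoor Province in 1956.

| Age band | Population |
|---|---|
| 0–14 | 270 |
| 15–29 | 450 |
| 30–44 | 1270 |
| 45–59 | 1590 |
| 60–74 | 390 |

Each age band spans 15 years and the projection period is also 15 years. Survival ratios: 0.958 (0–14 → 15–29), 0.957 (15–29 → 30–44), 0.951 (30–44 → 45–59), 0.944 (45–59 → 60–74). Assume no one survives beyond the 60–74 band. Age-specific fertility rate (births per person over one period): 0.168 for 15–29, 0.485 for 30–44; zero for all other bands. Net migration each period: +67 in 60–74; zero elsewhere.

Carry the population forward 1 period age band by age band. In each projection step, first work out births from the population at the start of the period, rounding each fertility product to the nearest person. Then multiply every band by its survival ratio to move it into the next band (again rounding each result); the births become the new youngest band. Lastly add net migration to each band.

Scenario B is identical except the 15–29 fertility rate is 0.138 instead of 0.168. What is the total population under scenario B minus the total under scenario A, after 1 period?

-14

Let group 1 be 0–14 through group 5 = 60–74.
After projecting period 1:
Births: 450 × 0.168 = 76  |  1270 × 0.485 = 616 → total 692
Group 2: 270 × 0.958 = 259
Group 3: 450 × 0.957 = 431
Group 4: 1270 × 0.951 = 1208
Group 5: 1590 × 0.944 = 1501
Net migration: Group 5 + 67 → 1568
End of period: [692, 259, 431, 1208, 1568]
Scenario A total after 1 period: 4158
Scenario B projection —
After projecting period 1:
Births: 450 × 0.138 = 62  |  1270 × 0.485 = 616 → total 678
Group 2: 270 × 0.958 = 259
Group 3: 450 × 0.957 = 431
Group 4: 1270 × 0.951 = 1208
Group 5: 1590 × 0.944 = 1501
Net migration: Group 5 + 67 → 1568
End of period: [678, 259, 431, 1208, 1568]
Scenario B total after 1 period: 4144
Difference B − A = 4144 − 4158 = -14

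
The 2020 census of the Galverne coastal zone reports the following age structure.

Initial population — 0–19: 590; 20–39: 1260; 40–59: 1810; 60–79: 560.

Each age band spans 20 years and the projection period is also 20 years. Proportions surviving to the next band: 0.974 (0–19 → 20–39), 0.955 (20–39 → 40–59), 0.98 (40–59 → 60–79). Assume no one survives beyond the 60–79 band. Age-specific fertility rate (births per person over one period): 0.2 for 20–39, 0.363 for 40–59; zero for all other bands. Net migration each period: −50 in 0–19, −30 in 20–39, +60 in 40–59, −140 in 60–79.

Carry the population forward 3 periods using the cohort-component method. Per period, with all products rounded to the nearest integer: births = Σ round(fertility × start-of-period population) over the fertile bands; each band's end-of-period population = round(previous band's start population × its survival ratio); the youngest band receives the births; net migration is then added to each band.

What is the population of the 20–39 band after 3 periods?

[period 1]
Births: 1260 × 0.2 = 252 ; 1810 × 0.363 = 657 — total 909
20–39: 590 × 0.974 = 575
40–59: 1260 × 0.955 = 1203
60–79: 1810 × 0.98 = 1774
Net migration: 0–19 − 50 → 859; 20–39 − 30 → 545; 40–59 + 60 → 1263; 60–79 − 140 → 1634
Giving 859 / 545 / 1263 / 1634.
[period 2]
Births: 545 × 0.2 = 109 ; 1263 × 0.363 = 458 — total 567
20–39: 859 × 0.974 = 837
40–59: 545 × 0.955 = 520
60–79: 1263 × 0.98 = 1238
Net migration: 0–19 − 50 → 517; 20–39 − 30 → 807; 40–59 + 60 → 580; 60–79 − 140 → 1098
Giving 517 / 807 / 580 / 1098.
[period 3]
Births: 807 × 0.2 = 161 ; 580 × 0.363 = 211 — total 372
20–39: 517 × 0.974 = 504
40–59: 807 × 0.955 = 771
60–79: 580 × 0.98 = 568
Net migration: 0–19 − 50 → 322; 20–39 − 30 → 474; 40–59 + 60 → 831; 60–79 − 140 → 428
Giving 322 / 474 / 831 / 428.

474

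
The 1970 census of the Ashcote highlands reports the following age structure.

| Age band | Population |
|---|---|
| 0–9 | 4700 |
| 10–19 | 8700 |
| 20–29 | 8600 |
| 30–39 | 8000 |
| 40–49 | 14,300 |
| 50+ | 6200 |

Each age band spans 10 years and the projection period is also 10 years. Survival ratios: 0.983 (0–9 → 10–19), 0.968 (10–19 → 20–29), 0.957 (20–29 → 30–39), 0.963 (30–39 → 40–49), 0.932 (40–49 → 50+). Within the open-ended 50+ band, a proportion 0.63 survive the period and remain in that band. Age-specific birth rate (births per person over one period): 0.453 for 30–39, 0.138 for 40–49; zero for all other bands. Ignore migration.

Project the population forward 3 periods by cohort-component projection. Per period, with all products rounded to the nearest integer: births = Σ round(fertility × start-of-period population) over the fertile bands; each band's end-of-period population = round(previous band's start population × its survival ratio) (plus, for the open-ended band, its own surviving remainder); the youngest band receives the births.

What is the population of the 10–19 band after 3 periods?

4710

Numbering the groups 1..6 from youngest to oldest:
Period 1.
Births: 8000 × 0.453 = 3624, 14300 × 0.138 = 1973 → total 5597
Group 2: 4700 × 0.983 = 4620
Group 3: 8700 × 0.968 = 8422
Group 4: 8600 × 0.957 = 8230
Group 5: 8000 × 0.963 = 7704
Group 6: 14300 × 0.932 + 6200 × 0.63 = 13328 + 3906 = 17234
Population now: 0–9=5597, 10–19=4620, 20–29=8422, 30–39=8230, 40–49=7704, 50+=17234
Period 2.
Births: 8230 × 0.453 = 3728, 7704 × 0.138 = 1063 → total 4791
Group 2: 5597 × 0.983 = 5502
Group 3: 4620 × 0.968 = 4472
Group 4: 8422 × 0.957 = 8060
Group 5: 8230 × 0.963 = 7925
Group 6: 7704 × 0.932 + 17234 × 0.63 = 7180 + 10857 = 18037
Population now: 0–9=4791, 10–19=5502, 20–29=4472, 30–39=8060, 40–49=7925, 50+=18037
Period 3.
Births: 8060 × 0.453 = 3651, 7925 × 0.138 = 1094 → total 4745
Group 2: 4791 × 0.983 = 4710
Group 3: 5502 × 0.968 = 5326
Group 4: 4472 × 0.957 = 4280
Group 5: 8060 × 0.963 = 7762
Group 6: 7925 × 0.932 + 18037 × 0.63 = 7386 + 11363 = 18749
Population now: 0–9=4745, 10–19=4710, 20–29=5326, 30–39=4280, 40–49=7762, 50+=18749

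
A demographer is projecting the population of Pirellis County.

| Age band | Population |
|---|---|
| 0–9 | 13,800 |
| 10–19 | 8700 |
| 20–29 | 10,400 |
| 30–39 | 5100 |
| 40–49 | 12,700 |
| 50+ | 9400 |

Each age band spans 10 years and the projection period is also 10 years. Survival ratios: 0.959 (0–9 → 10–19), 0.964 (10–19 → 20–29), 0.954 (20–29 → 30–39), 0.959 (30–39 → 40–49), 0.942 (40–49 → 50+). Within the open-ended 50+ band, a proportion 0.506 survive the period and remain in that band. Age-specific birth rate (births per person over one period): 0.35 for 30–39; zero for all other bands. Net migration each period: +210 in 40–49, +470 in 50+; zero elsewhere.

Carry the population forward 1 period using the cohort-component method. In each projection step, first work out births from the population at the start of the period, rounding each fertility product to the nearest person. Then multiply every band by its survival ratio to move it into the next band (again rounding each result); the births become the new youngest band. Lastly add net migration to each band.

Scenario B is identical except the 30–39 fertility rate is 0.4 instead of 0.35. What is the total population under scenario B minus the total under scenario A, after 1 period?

255

Numbering the groups 1..6 from youngest to oldest:
Period 1:
Births: 5100 × 0.35 = 1785
Group 2: 13800 × 0.959 = 13234
Group 3: 8700 × 0.964 = 8387
Group 4: 10400 × 0.954 = 9922
Group 5: 5100 × 0.959 = 4891
Group 6: 12700 × 0.942 + 9400 × 0.506 = 11963 + 4756 = 16719
Net migration: Group 5 + 210 → 5101; Group 6 + 470 → 17189
→ [1785, 13234, 8387, 9922, 5101, 17189]
Scenario A total after 1 period: 55618
Scenario B projection —
Period 1:
Births: 5100 × 0.4 = 2040
Group 2: 13800 × 0.959 = 13234
Group 3: 8700 × 0.964 = 8387
Group 4: 10400 × 0.954 = 9922
Group 5: 5100 × 0.959 = 4891
Group 6: 12700 × 0.942 + 9400 × 0.506 = 11963 + 4756 = 16719
Net migration: Group 5 + 210 → 5101; Group 6 + 470 → 17189
→ [2040, 13234, 8387, 9922, 5101, 17189]
Scenario B total after 1 period: 55873
Difference B − A = 55873 − 55618 = 255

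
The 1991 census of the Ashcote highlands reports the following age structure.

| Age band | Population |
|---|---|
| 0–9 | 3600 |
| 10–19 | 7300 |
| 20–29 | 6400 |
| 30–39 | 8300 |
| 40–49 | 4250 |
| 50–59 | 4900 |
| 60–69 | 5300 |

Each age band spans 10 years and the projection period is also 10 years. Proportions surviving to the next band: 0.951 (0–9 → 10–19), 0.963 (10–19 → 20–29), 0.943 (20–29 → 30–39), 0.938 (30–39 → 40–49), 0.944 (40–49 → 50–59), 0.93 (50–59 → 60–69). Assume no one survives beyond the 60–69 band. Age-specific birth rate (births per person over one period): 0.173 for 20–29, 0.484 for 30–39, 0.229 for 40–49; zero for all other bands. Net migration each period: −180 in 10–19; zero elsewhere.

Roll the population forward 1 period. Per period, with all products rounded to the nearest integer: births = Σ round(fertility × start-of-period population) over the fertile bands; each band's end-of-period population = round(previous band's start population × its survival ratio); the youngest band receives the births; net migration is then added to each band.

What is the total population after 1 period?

[period 1]
Births: 6400 × 0.173 = 1107 ; 8300 × 0.484 = 4017 ; 4250 × 0.229 = 973 — total 6097
10–19: 3600 × 0.951 = 3424
20–29: 7300 × 0.963 = 7030
30–39: 6400 × 0.943 = 6035
40–49: 8300 × 0.938 = 7785
50–59: 4250 × 0.944 = 4012
60–69: 4900 × 0.93 = 4557
Net migration: 10–19 − 180 → 3244
Population now: 0–9=6097, 10–19=3244, 20–29=7030, 30–39=6035, 40–49=7785, 50–59=4012, 60–69=4557
Total after period 1: 6097 + 3244 + 7030 + 6035 + 7785 + 4012 + 4557 = 38760

38760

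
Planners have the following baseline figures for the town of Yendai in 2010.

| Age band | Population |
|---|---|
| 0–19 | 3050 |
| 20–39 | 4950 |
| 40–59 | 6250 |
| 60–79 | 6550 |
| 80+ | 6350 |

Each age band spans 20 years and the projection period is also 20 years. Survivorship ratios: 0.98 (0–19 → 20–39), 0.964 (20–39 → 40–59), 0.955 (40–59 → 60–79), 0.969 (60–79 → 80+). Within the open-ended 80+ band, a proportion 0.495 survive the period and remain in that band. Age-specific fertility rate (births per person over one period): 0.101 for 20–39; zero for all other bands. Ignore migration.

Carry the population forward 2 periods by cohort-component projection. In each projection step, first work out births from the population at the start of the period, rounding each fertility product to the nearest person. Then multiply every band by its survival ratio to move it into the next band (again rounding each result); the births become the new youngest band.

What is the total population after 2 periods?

18712

— Period 1 —
Births: 4950 * 0.101 = 500
20–39: 3050 * 0.98 = 2989
40–59: 4950 * 0.964 = 4772
60–79: 6250 * 0.955 = 5969
80+: 6550 * 0.969 + 6350 * 0.495 = 6347 + 3143 = 9490
Giving 500 / 2989 / 4772 / 5969 / 9490.
— Period 2 —
Births: 2989 * 0.101 = 302
20–39: 500 * 0.98 = 490
40–59: 2989 * 0.964 = 2881
60–79: 4772 * 0.955 = 4557
80+: 5969 * 0.969 + 9490 * 0.495 = 5784 + 4698 = 10482
Giving 302 / 490 / 2881 / 4557 / 10482.
Total after period 2: 302 + 490 + 2881 + 4557 + 10482 = 18712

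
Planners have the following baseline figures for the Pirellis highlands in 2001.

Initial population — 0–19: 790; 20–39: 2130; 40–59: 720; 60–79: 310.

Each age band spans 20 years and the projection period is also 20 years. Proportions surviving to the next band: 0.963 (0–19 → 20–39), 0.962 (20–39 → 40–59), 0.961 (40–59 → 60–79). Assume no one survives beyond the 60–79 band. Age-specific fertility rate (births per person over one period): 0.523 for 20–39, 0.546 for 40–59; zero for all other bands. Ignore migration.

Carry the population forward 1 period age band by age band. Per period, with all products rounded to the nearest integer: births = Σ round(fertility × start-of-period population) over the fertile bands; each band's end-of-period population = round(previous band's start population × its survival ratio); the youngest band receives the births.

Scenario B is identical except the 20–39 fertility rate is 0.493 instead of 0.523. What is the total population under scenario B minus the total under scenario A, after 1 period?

-64

Let band 1 be 0–19 through band 4 = 60–79.
— Period 1 —
Births: 2130 × 0.523 = 1114 ; 720 × 0.546 = 393 → 1507
Band 2: 790 × 0.963 = 761
Band 3: 2130 × 0.962 = 2049
Band 4: 720 × 0.961 = 692
Population now: 0–19=1507, 20–39=761, 40–59=2049, 60–79=692
Scenario A total after 1 period: 5009
Scenario B projection —
— Period 1 —
Births: 2130 × 0.493 = 1050 ; 720 × 0.546 = 393 → 1443
Band 2: 790 × 0.963 = 761
Band 3: 2130 × 0.962 = 2049
Band 4: 720 × 0.961 = 692
Population now: 0–19=1443, 20–39=761, 40–59=2049, 60–79=692
Scenario B total after 1 period: 4945
Difference B − A = 4945 − 5009 = -64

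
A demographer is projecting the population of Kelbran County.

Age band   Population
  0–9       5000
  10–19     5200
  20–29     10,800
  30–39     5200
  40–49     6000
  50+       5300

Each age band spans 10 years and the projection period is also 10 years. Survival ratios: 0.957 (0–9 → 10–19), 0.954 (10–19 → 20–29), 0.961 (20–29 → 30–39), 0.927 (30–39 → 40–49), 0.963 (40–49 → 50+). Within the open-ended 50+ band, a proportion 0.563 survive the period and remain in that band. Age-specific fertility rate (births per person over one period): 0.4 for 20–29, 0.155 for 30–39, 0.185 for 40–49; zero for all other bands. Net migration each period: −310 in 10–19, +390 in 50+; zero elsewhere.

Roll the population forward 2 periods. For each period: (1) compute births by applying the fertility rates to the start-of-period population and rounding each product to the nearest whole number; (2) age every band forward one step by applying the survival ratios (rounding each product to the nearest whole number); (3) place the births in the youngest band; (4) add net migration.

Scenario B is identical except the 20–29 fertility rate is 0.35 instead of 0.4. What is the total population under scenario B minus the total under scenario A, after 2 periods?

After projecting period 1:
Births: 10800 * 0.4 = 4320  |  5200 * 0.155 = 806  |  6000 * 0.185 = 1110 → 6236
10–19: 5000 * 0.957 = 4785
20–29: 5200 * 0.954 = 4961
30–39: 10800 * 0.961 = 10379
40–49: 5200 * 0.927 = 4820
50+: 6000 * 0.963 + 5300 * 0.563 = 5778 + 2984 = 8762
Net migration: 10–19 − 310 → 4475; 50+ + 390 → 9152
Population now: 0–9=6236, 10–19=4475, 20–29=4961, 30–39=10379, 40–49=4820, 50+=9152
After projecting period 2:
Births: 4961 * 0.4 = 1984  |  10379 * 0.155 = 1609  |  4820 * 0.185 = 892 → 4485
10–19: 6236 * 0.957 = 5968
20–29: 4475 * 0.954 = 4269
30–39: 4961 * 0.961 = 4768
40–49: 10379 * 0.927 = 9621
50+: 4820 * 0.963 + 9152 * 0.563 = 4642 + 5153 = 9795
Net migration: 10–19 − 310 → 5658; 50+ + 390 → 10185
Population now: 0–9=4485, 10–19=5658, 20–29=4269, 30–39=4768, 40–49=9621, 50+=10185
Scenario A total after 2 periods: 38986
Scenario B projection —
After projecting period 1:
Births: 10800 * 0.35 = 3780  |  5200 * 0.155 = 806  |  6000 * 0.185 = 1110 → 5696
10–19: 5000 * 0.957 = 4785
20–29: 5200 * 0.954 = 4961
30–39: 10800 * 0.961 = 10379
40–49: 5200 * 0.927 = 4820
50+: 6000 * 0.963 + 5300 * 0.563 = 5778 + 2984 = 8762
Net migration: 10–19 − 310 → 4475; 50+ + 390 → 9152
Population now: 0–9=5696, 10–19=4475, 20–29=4961, 30–39=10379, 40–49=4820, 50+=9152
After projecting period 2:
Births: 4961 * 0.35 = 1736  |  10379 * 0.155 = 1609  |  4820 * 0.185 = 892 → 4237
10–19: 5696 * 0.957 = 5451
20–29: 4475 * 0.954 = 4269
30–39: 4961 * 0.961 = 4768
40–49: 10379 * 0.927 = 9621
50+: 4820 * 0.963 + 9152 * 0.563 = 4642 + 5153 = 9795
Net migration: 10–19 − 310 → 5141; 50+ + 390 → 10185
Population now: 0–9=4237, 10–19=5141, 20–29=4269, 30–39=4768, 40–49=9621, 50+=10185
Scenario B total after 2 periods: 38221
Difference B − A = 38221 − 38986 = -765

-765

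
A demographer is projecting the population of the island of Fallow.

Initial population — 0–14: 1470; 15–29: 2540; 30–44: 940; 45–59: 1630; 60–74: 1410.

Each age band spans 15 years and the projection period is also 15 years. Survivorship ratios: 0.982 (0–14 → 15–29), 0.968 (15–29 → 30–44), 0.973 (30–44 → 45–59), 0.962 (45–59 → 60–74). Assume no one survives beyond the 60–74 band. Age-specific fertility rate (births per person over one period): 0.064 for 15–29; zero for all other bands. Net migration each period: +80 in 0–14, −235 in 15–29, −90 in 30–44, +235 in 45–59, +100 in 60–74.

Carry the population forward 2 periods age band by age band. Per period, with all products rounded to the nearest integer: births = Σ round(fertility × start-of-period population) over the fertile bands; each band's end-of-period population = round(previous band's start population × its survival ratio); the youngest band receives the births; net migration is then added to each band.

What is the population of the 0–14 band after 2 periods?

157

Call the groups 1 to 5, youngest first.
Period 1.
Births: 2540 × 0.064 = 163
Group 2: 1470 × 0.982 = 1444
Group 3: 2540 × 0.968 = 2459
Group 4: 940 × 0.973 = 915
Group 5: 1630 × 0.962 = 1568
Net migration: Group 1 + 80 → 243; Group 2 − 235 → 1209; Group 3 − 90 → 2369; Group 4 + 235 → 1150; Group 5 + 100 → 1668
Population now: 0–14=243, 15–29=1209, 30–44=2369, 45–59=1150, 60–74=1668
Period 2.
Births: 1209 × 0.064 = 77
Group 2: 243 × 0.982 = 239
Group 3: 1209 × 0.968 = 1170
Group 4: 2369 × 0.973 = 2305
Group 5: 1150 × 0.962 = 1106
Net migration: Group 1 + 80 → 157; Group 2 − 235 → 4; Group 3 − 90 → 1080; Group 4 + 235 → 2540; Group 5 + 100 → 1206
Population now: 0–14=157, 15–29=4, 30–44=1080, 45–59=2540, 60–74=1206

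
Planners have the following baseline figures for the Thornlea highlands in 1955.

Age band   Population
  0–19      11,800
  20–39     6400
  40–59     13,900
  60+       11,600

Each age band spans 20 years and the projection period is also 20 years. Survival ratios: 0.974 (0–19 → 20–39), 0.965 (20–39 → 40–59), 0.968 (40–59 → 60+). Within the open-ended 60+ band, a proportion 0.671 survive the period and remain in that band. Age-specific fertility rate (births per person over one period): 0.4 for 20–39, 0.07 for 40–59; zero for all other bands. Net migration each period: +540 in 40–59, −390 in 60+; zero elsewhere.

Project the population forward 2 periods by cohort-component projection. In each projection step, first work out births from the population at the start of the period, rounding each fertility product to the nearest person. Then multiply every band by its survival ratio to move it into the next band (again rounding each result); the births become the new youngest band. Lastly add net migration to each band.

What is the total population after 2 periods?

Let group 1 be 0–19 through group 4 = 60+.
Period 1.
Births: 6400 × 0.4 = 2560, 13900 × 0.07 = 973 → 3533
Group 2: 11800 × 0.974 = 11493
Group 3: 6400 × 0.965 = 6176
Group 4: 13900 × 0.968 + 11600 × 0.671 = 13455 + 7784 = 21239
Net migration: Group 3 + 540 → 6716; Group 4 − 390 → 20849
End of period: [3533, 11493, 6716, 20849]
Period 2.
Births: 11493 × 0.4 = 4597, 6716 × 0.07 = 470 → 5067
Group 2: 3533 × 0.974 = 3441
Group 3: 11493 × 0.965 = 11091
Group 4: 6716 × 0.968 + 20849 × 0.671 = 6501 + 13990 = 20491
Net migration: Group 3 + 540 → 11631; Group 4 − 390 → 20101
End of period: [5067, 3441, 11631, 20101]
Total after period 2: 5067 + 3441 + 11631 + 20101 = 40240

40240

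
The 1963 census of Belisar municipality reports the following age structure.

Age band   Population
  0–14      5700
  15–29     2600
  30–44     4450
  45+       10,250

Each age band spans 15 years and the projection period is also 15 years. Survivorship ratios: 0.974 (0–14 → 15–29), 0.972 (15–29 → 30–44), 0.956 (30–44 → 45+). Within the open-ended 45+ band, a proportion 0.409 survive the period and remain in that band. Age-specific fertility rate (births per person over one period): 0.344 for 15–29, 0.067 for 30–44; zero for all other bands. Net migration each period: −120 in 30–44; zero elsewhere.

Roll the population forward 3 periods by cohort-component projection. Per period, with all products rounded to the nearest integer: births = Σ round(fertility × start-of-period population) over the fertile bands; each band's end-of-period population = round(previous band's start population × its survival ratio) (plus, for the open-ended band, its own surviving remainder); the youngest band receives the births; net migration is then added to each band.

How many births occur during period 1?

Numbering the bands 1..4 from youngest to oldest:
[period 1]
Births: 2600 × 0.344 = 894  |  4450 × 0.067 = 298 → total 1192
Band 2: 5700 × 0.974 = 5552
Band 3: 2600 × 0.972 = 2527
Band 4: 4450 × 0.956 + 10250 × 0.409 = 4254 + 4192 = 8446
Net migration: Band 3 − 120 → 2407
Giving 1192 / 5552 / 2407 / 8446.

1192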